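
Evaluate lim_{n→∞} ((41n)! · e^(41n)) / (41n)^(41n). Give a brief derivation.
lim = ∞

Stirling: (41n)! ~ sqrt(2π·41n) · (41n/e)^(41n). Hence
  (41n)! · e^(41n) / (41n)^(41n) ~ sqrt(2π·41n) = sqrt(2π·41) · sqrt(n) → ∞.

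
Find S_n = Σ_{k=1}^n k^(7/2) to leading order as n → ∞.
S_n ~ (2/9) · n^(9/2)

Integral comparison: Σ_{k=1}^n k^(7/2) = ∫_0^n x^(7/2) dx + O(n^(7/2)). The integral is n^(1 + 7/2) / (1 + 7/2) = n^((7+2)/2) / ((7+2)/2) = (2/9) · n^(9/2).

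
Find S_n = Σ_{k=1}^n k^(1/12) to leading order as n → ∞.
S_n ~ (12/13) · n^(13/12)

Integral comparison: Σ_{k=1}^n k^(1/12) = ∫_0^n x^(1/12) dx + O(n^(1/12)). The integral is n^(1 + 1/12) / (1 + 1/12) = n^((1+12)/12) / ((1+12)/12) = (12/13) · n^(13/12).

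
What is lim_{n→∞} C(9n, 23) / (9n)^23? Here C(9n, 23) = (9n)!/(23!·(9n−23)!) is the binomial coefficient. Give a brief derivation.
lim = 1/23! = 1/25852016738884976640000

With N = 9n → ∞: C(N, 23) / N^23 = [N(N−1)…(N−22)] / (23! · N^23) = (1/23!) · 1 · (1 − 1/(9n)) · … · (1 − 22/(9n)). Each factor → 1 as N → ∞, so the limit is 1/23! = 1/25852016738884976640000.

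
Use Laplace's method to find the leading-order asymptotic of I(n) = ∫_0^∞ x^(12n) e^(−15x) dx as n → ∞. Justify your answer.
I(n) ~ (sqrt(2π·12n) / 15) · (12n/(15e))^(12n)

Write the integrand as exp(12n ln x − 15x) and set f(x) = 12n ln x − 15x. Then f'(x) = 12n/x − 15 = 0 at x* = 12n/15, and f''(x*) = −12n/x*^2 = −15^2/(12n). Laplace's method (interior maximum) gives
  I(n) ~ e^(f(x*)) · sqrt(2π / |f''(x*)|)
        = exp(12n ln(12n/15) − 12n) · sqrt(2π · 12n / 15^2)
        = (12n/15)^(12n) e^(−12n) · sqrt(2π·12n) / 15
        = (sqrt(2π·12n) / 15) · (12n/(15e))^(12n).
This matches Γ(12n+1)/15^(12n+1) with Stirling applied to Γ.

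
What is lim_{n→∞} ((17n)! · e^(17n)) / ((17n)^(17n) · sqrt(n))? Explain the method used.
lim = sqrt(2π·17)

Stirling: (17n)! ~ sqrt(2π·17n) · (17n/e)^(17n). Hence
  (17n)! · e^(17n) / (17n)^(17n) ~ sqrt(2π·17n).
Dividing by sqrt(n): sqrt(2π·17n) / sqrt(n) = sqrt(2π·17) · n^((1−1)/2), so the limit is sqrt(2π·17).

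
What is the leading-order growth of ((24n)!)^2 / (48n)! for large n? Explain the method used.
((24n)!)^2/(48n)! ~ ((2π·24n)^(1/2) / sqrt(2)) · 2^(−2·24n)  →  0

Write N = 24n. Stirling: N! ~ sqrt(2π N)(N/e)^N and (2N)! ~ sqrt(2π·2N)·(2N/e)^(2N).
  (N!)^2/(2N)! ~ (2π N)^(2/2) (N/e)^(2N) / [sqrt(2π·2N) (2N/e)^(2N)]
     = (2π N)^(2/2) / sqrt(2π·2N) · (N/(2N))^(2N)
     = (2π N)^((2−1)/2) / sqrt(2) · 2^(−2N).
Since 2^2 > 1, the factor 2^(−2N) decays exponentially, so the ratio → 0. Substituting N = 24n gives the stated form.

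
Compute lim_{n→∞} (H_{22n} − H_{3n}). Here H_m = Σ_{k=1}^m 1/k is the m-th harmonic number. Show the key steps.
lim = ln(22/3)

Euler-Maclaurin gives H_m = ln m + γ + 1/(2m) + O(1/m^2). The γ and O(1/m) terms cancel in the difference:
  H_{22n} − H_{3n} = ln(22n) − ln(3n) + O(1/n) = ln(22/3) + O(1/n).
Hence the limit is ln(22/3).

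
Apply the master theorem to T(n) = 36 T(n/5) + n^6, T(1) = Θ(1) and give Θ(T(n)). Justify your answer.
T(n) = Θ(n^6)

log_5 36 ≈ 2.227. f(n) = n^6 dominates n^(log_5 36) since 6 > 2.227, and the regularity condition a·f(n/b) = 36·(n/5)^6 = (36/15625)·n^6 ≤ c·f(n) holds with c = 36/15625 ≈ 0.0023 < 1. So this is Case 3: T(n) = Θ(f(n)) = Θ(n^6).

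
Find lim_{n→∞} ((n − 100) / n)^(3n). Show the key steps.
lim = e^(−300)

Rewrite as (1 − 100/n)^(3n). By the standard limit (1 + x/n)^n → e^x, we have (1 − 100/n)^n → e^(−100), and raising to the 3rd power gives e^(−300).
More precisely, ln[(1 − 100/n)^(3n)] = 3n · ln(1 − 100/n) = 3n · (-100/n + O(1/n^2)) = -300 + O(1/n) → -300.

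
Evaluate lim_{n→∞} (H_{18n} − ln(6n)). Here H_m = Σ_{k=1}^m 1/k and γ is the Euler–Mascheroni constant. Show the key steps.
lim = ln 3 + γ

By Euler-Maclaurin, H_m = ln m + γ + O(1/m). So
  H_{18n} − ln(6n) = ln(18n) + γ − ln(6n) + O(1/n)
                       = ln(18/6) + γ + O(1/n).
Hence the limit is ln(18/6) + γ (= ln 3).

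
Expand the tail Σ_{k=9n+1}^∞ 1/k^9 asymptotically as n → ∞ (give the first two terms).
Σ_{k>9n} 1/k^9 = 1/(8 · (9n)^8) − 1/(2 · (9n)^9) + O(1/(9n)^10)

Compare to the integral: ∫_{9n}^∞ x^(−9) dx = [−x^(−8)/8]_{9n}^∞ = 1/((9−1)·(9n)^8). The Euler-Maclaurin correction adds −f(9n)/2 = −1/(2·(9n)^9). Euler-Maclaurin then gives
  Σ_{k>9n} 1/k^9 = ∫_{9n}^∞ dx/x^9 − 1/(2·(9n)^9) + O(1/(9n)^10).
(Equivalently this is ζ(9) − Σ_{k≤9n} 1/k^9.)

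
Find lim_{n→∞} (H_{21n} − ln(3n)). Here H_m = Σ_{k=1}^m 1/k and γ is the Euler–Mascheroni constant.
lim = ln 7 + γ

By Euler-Maclaurin, H_m = ln m + γ + O(1/m). So
  H_{21n} − ln(3n) = ln(21n) + γ − ln(3n) + O(1/n)
                       = ln(21/3) + γ + O(1/n).
Hence the limit is ln(21/3) + γ (= ln 7).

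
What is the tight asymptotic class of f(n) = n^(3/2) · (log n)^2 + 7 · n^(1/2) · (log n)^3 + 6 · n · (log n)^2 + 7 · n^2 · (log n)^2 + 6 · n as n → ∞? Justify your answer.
f(n) ∈ Θ(n^2 · (log n)^2)

Compare the terms by growth order. For large n, n^a · (log n)^b dominates n^a' · (log n)^b' iff a > a', or (a = a' and b > b'). Ranking the 5 terms shows the dominant one is 7 · n^2 · (log n)^2. Hence f(n) ∈ Θ(n^2 · (log n)^2).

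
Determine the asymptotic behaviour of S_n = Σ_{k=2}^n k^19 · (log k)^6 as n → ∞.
S_n ~ n^20 · (log n)^6 / 20

By integral comparison, S_n = ∫_1^n x^19 · (log x)^6 dx + O(n^19 · (log n)^6). For the integral, the leading term of ∫_1^n x^19 (log x)^6 dx is n^20/20 · (log n)^6 (by repeated integration by parts; each step lowers the log-exponent and produces a relatively O(1/log n) correction). Hence S_n ~ n^20 · (log n)^6 / 20.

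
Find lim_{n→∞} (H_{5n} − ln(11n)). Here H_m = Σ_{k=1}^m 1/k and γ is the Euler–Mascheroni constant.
lim = ln(5/11) + γ

By Euler-Maclaurin, H_m = ln m + γ + O(1/m). So
  H_{5n} − ln(11n) = ln(5n) + γ − ln(11n) + O(1/n)
                       = ln(5/11) + γ + O(1/n).
Hence the limit is ln(5/11) + γ.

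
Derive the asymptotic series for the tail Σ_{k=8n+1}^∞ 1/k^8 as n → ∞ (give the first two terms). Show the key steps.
Σ_{k>8n} 1/k^8 = 1/(7 · (8n)^7) − 1/(2 · (8n)^8) + O(1/(8n)^9)

Compare to the integral: ∫_{8n}^∞ x^(−8) dx = [−x^(−7)/7]_{8n}^∞ = 1/((8−1)·(8n)^7). The Euler-Maclaurin correction adds −f(8n)/2 = −1/(2·(8n)^8). Euler-Maclaurin then gives
  Σ_{k>8n} 1/k^8 = ∫_{8n}^∞ dx/x^8 − 1/(2·(8n)^8) + O(1/(8n)^9).
(Equivalently this is ζ(8) − Σ_{k≤8n} 1/k^8.)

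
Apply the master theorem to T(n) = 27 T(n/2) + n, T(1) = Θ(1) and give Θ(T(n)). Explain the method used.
T(n) = Θ(n^(log_2 27))

Master theorem: compare f(n) = n to n^(log_2 27) where log_2 27 ≈ 4.755. Since 1 < log_2 27, we have f(n) = O(n^(log_2 27 − ε)) for some ε > 0 — Case 1. Hence T(n) = Θ(n^(log_2 27)).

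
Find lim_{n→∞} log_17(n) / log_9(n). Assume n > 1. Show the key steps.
lim = ln(9) / ln(17) = log_17(9)

Change of base: log_17(n) = ln n / ln 17 and log_9(n) = ln n / ln 9. The ratio is (ln n / ln 17) · (ln 9 / ln n) = ln 9 / ln 17, a constant independent of n. So the limit is ln 9 / ln 17 = log_17(9).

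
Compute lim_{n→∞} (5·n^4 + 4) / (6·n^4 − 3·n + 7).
lim = 5/6

For large n the leading n^4 terms dominate both numerator and denominator. Dividing top and bottom by n^4, every other term tends to 0, leaving 5/6.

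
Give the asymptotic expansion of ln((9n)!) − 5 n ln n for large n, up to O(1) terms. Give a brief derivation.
ln((9n)!) − 5 n ln n = 4 n ln n + 9(ln 9 − 1) n + (1/2) ln(2π·9n) + O(1/n)

Stirling: ln((9n)!) = 9n ln(9n) − 9n + (1/2) ln(2π·9n) + O(1/n).
Expand 9n ln(9n) = 9n (ln n + ln 9) = 9n ln n + 9n ln 9.
Subtract 5n ln n: leading term is (9 − 5) n ln n = 4 n ln n. The next term is 9n ln 9 − 9n = 9(ln 9 − 1) n. Then the (1/2) ln(2π·9n) correction.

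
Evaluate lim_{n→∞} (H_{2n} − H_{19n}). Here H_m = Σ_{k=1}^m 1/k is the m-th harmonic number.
lim = ln(2/19)

Euler-Maclaurin gives H_m = ln m + γ + 1/(2m) + O(1/m^2). The γ and O(1/m) terms cancel in the difference:
  H_{2n} − H_{19n} = ln(2n) − ln(19n) + O(1/n) = ln(2/19) + O(1/n).
Hence the limit is ln(2/19).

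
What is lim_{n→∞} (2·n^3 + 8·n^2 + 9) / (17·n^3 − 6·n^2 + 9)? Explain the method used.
lim = 2/17

For large n the leading n^3 terms dominate both numerator and denominator. Dividing top and bottom by n^3, every other term tends to 0, leaving 2/17.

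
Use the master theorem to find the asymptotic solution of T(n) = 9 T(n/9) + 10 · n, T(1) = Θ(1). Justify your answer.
T(n) = Θ(n log n)

log_9 9 = 1, and f(n) = 10 · n = Θ(n^(log_9 9)). This is Case 2 of the master theorem: T(n) = Θ(f(n) · log n) = Θ(n log n).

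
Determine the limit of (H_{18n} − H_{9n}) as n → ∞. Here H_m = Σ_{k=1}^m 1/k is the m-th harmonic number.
lim = ln(18/9) = ln 2

Euler-Maclaurin gives H_m = ln m + γ + 1/(2m) + O(1/m^2). The γ and O(1/m) terms cancel in the difference:
  H_{18n} − H_{9n} = ln(18n) − ln(9n) + O(1/n) = ln(18/9) + O(1/n).
Hence the limit is ln(18/9) = ln 2.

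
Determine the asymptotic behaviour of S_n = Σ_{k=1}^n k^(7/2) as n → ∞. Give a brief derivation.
S_n ~ (2/9) · n^(9/2)

Integral comparison: Σ_{k=1}^n k^(7/2) = ∫_0^n x^(7/2) dx + O(n^(7/2)). The integral is n^(1 + 7/2) / (1 + 7/2) = n^((7+2)/2) / ((7+2)/2) = (2/9) · n^(9/2).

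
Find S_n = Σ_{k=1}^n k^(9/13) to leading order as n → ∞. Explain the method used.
S_n ~ (13/22) · n^(22/13)

Integral comparison: Σ_{k=1}^n k^(9/13) = ∫_0^n x^(9/13) dx + O(n^(9/13)). The integral is n^(1 + 9/13) / (1 + 9/13) = n^((9+13)/13) / ((9+13)/13) = (13/22) · n^(22/13).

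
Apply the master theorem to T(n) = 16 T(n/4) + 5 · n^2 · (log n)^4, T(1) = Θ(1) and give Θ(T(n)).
T(n) = Θ(n^2 · (log n)^5)

Here log_4 16 = 2 and f(n) = 5 · n^2 · (log n)^4 = Θ(n^(log_4 16) · (log n)^4). This is the extended Case 2 of the master theorem (f matches the critical exponent up to log factors), giving T(n) = Θ(n^(log_4 16) · (log n)^(4+1)) = Θ(n^2 · (log n)^5).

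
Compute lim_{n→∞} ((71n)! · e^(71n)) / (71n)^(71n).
lim = ∞

Stirling: (71n)! ~ sqrt(2π·71n) · (71n/e)^(71n). Hence
  (71n)! · e^(71n) / (71n)^(71n) ~ sqrt(2π·71n) = sqrt(2π·71) · sqrt(n) → ∞.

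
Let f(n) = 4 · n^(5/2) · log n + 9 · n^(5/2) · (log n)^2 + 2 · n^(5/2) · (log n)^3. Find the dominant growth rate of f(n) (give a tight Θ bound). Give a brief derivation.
f(n) ∈ Θ(n^(5/2) · (log n)^3)

Compare the terms by growth order. For large n, n^a · (log n)^b dominates n^a' · (log n)^b' iff a > a', or (a = a' and b > b'). Ranking the 3 terms shows the dominant one is 2 · n^(5/2) · (log n)^3. Hence f(n) ∈ Θ(n^(5/2) · (log n)^3).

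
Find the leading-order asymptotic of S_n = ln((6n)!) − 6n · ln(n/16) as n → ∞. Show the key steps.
S_n ~ 6n · (ln 96 − 1) + O(ln n)

Stirling: ln((6n)!) = 6n ln(6n) − 6n + O(ln n).
  S_n = 6n ln(6n) − 6n − 6n ln(n/16) + O(ln n)
      = 6n ln(6n) − 6n ln n + 6n ln 16 − 6n + O(ln n)
      = 6n ln 6 + 6n ln 16 − 6n + O(ln n)
      = 6n (ln 96 − 1) + O(ln n).
Numerically ln(96) − 1 ≈ 3.5643.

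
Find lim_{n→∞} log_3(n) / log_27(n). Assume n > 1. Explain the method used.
lim = ln(27) / ln(3) = log_3(27)

Change of base: log_3(n) = ln n / ln 3 and log_27(n) = ln n / ln 27. The ratio is (ln n / ln 3) · (ln 27 / ln n) = ln 27 / ln 3, a constant independent of n. So the limit is ln 27 / ln 3 = log_3(27).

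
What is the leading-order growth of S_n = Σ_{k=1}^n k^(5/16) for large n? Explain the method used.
S_n ~ (16/21) · n^(21/16)

Integral comparison: Σ_{k=1}^n k^(5/16) = ∫_0^n x^(5/16) dx + O(n^(5/16)). The integral is n^(1 + 5/16) / (1 + 5/16) = n^((5+16)/16) / ((5+16)/16) = (16/21) · n^(21/16).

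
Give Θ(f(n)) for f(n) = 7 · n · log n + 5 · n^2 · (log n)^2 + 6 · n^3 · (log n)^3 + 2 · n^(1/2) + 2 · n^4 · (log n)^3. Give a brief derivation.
f(n) ∈ Θ(n^4 · (log n)^3)

Compare the terms by growth order. For large n, n^a · (log n)^b dominates n^a' · (log n)^b' iff a > a', or (a = a' and b > b'). Ranking the 5 terms shows the dominant one is 2 · n^4 · (log n)^3. Hence f(n) ∈ Θ(n^4 · (log n)^3).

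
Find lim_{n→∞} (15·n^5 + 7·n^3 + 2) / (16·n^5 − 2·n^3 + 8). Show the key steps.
lim = 15/16

For large n the leading n^5 terms dominate both numerator and denominator. Dividing top and bottom by n^5, every other term tends to 0, leaving 15/16.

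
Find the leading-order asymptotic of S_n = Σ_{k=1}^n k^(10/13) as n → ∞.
S_n ~ (13/23) · n^(23/13)

Integral comparison: Σ_{k=1}^n k^(10/13) = ∫_0^n x^(10/13) dx + O(n^(10/13)). The integral is n^(1 + 10/13) / (1 + 10/13) = n^((10+13)/13) / ((10+13)/13) = (13/23) · n^(23/13).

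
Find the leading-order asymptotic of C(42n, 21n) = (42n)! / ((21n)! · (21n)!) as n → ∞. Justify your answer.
C(42n, 21n) ~ (4)^(21n) · sqrt(1/(π·21n))

Write N = 21n. Apply Stirling to each factorial:
  (2N)! ~ sqrt(2π·2N) · (2N/e)^(2N),
  N! ~ sqrt(2π N) · (N/e)^N,
  (1N)! ~ sqrt(2π·1N) · (1N/e)^(1N).
The exponential factors combine to (2N)^(2N) / (N^N · (1N)^(1N)) = 2^(2N)/1^(1N) = (2^2/1^1)^N = (4)^N.
The square-root prefactors combine to sqrt(2π·2N) / (sqrt(2π N)·sqrt(2π·1N)) = sqrt(2 / (2π·1·N)) = sqrt(1/(π·21n)).
Substituting N = 21n: C(42n, 21n) ~ (4)^(21n) · sqrt(1/(π·21n)).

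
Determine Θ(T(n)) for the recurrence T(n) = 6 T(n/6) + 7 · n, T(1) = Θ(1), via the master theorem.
T(n) = Θ(n log n)

log_6 6 = 1, and f(n) = 7 · n = Θ(n^(log_6 6)). This is Case 2 of the master theorem: T(n) = Θ(f(n) · log n) = Θ(n log n).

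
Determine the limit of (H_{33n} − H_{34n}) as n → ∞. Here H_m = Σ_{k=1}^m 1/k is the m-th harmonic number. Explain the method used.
lim = ln(33/34)

Euler-Maclaurin gives H_m = ln m + γ + 1/(2m) + O(1/m^2). The γ and O(1/m) terms cancel in the difference:
  H_{33n} − H_{34n} = ln(33n) − ln(34n) + O(1/n) = ln(33/34) + O(1/n).
Hence the limit is ln(33/34).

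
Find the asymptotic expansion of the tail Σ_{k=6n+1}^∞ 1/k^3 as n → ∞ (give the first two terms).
Σ_{k>6n} 1/k^3 = 1/(2 · (6n)^2) − 1/(2 · (6n)^3) + O(1/(6n)^4)

Compare to the integral: ∫_{6n}^∞ x^(−3) dx = [−x^(−2)/2]_{6n}^∞ = 1/((3−1)·(6n)^2). The Euler-Maclaurin correction adds −f(6n)/2 = −1/(2·(6n)^3). Euler-Maclaurin then gives
  Σ_{k>6n} 1/k^3 = ∫_{6n}^∞ dx/x^3 − 1/(2·(6n)^3) + O(1/(6n)^4).
(Equivalently this is ζ(3) − Σ_{k≤6n} 1/k^3.)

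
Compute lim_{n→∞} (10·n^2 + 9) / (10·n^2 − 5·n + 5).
lim = 10/10 = 1

For large n the leading n^2 terms dominate both numerator and denominator. Dividing top and bottom by n^2, every other term tends to 0, leaving 10/10 = 1.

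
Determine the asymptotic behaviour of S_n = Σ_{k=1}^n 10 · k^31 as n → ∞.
S_n ~ 5 · n^32 / 16

By integral comparison (Euler-Maclaurin), Σ_{k=1}^n 10 · k^31 = 10 · ∫_0^n x^31 dx + O(n^31) = 10 · n^32/32 = 5 · n^32 / 16 + O(n^31). (Equivalently, Faulhaber's formula gives the same leading term.)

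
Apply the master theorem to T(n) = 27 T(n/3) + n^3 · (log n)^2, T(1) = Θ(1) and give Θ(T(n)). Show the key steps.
T(n) = Θ(n^3 · (log n)^3)

Here log_3 27 = 3 and f(n) = n^3 · (log n)^2 = Θ(n^(log_3 27) · (log n)^2). This is the extended Case 2 of the master theorem (f matches the critical exponent up to log factors), giving T(n) = Θ(n^(log_3 27) · (log n)^(2+1)) = Θ(n^3 · (log n)^3).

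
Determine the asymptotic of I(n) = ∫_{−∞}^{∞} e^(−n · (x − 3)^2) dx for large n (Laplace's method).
I(n) = sqrt(π/n)

Here φ(x) = (x − 3)^2 has its unique minimum at x* = 3 with φ(x*) = 0 and φ''(x*) = 2. Laplace's method gives
  I(n) ~ e^(−n φ(x*)) · sqrt(2π / (n · φ''(x*))) = sqrt(2π / (2n)) = sqrt(π/n).
This is exact: substituting u = (x − 3)·sqrt(n) gives I(n) = (1/sqrt(n)) ∫_{−∞}^{∞} e^(−u^2) du = sqrt(π/n).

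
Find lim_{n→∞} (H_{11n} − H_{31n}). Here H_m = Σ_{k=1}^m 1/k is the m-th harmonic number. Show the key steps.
lim = ln(11/31)

Euler-Maclaurin gives H_m = ln m + γ + 1/(2m) + O(1/m^2). The γ and O(1/m) terms cancel in the difference:
  H_{11n} − H_{31n} = ln(11n) − ln(31n) + O(1/n) = ln(11/31) + O(1/n).
Hence the limit is ln(11/31).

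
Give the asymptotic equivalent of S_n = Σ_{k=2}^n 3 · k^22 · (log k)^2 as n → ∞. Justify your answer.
S_n ~ 3 · n^23 · (log n)^2 / 23

By integral comparison, S_n = ∫_1^n 3 · x^22 · (log x)^2 dx + O(n^22 · (log n)^2). For the integral, the leading term of ∫_1^n x^22 (log x)^2 dx is n^23/23 · (log n)^2 (by repeated integration by parts; each step lowers the log-exponent and produces a relatively O(1/log n) correction). Hence S_n ~ 3 · n^23 · (log n)^2 / 23.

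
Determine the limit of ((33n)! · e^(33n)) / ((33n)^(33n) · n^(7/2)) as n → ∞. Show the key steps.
lim = 0

Stirling: (33n)! ~ sqrt(2π·33n) · (33n/e)^(33n). Hence
  (33n)! · e^(33n) / (33n)^(33n) ~ sqrt(2π·33n).
Dividing by n^(7/2): sqrt(2π·33n) / n^(7/2) = sqrt(2π·33) · n^((1−7)/2), so the expression behaves like sqrt(2π·33) · n^((1−7)/2) → 0.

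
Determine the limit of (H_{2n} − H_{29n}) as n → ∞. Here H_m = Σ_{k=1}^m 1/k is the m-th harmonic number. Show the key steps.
lim = ln(2/29)

Euler-Maclaurin gives H_m = ln m + γ + 1/(2m) + O(1/m^2). The γ and O(1/m) terms cancel in the difference:
  H_{2n} − H_{29n} = ln(2n) − ln(29n) + O(1/n) = ln(2/29) + O(1/n).
Hence the limit is ln(2/29).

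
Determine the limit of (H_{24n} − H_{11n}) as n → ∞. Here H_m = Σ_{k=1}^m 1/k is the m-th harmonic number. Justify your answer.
lim = ln(24/11)

Euler-Maclaurin gives H_m = ln m + γ + 1/(2m) + O(1/m^2). The γ and O(1/m) terms cancel in the difference:
  H_{24n} − H_{11n} = ln(24n) − ln(11n) + O(1/n) = ln(24/11) + O(1/n).
Hence the limit is ln(24/11).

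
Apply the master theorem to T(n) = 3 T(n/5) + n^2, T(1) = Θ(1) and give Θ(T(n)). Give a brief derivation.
T(n) = Θ(n^2)

log_5 3 ≈ 0.683. f(n) = n^2 dominates n^(log_5 3) since 2 > 0.683, and the regularity condition a·f(n/b) = 3·(n/5)^2 = (3/25)·n^2 ≤ c·f(n) holds with c = 3/25 ≈ 0.12 < 1. So this is Case 3: T(n) = Θ(f(n)) = Θ(n^2).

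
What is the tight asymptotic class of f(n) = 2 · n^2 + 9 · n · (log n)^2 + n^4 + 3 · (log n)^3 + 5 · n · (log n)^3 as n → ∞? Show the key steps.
f(n) ∈ Θ(n^4)

Compare the terms by growth order. For large n, n^a · (log n)^b dominates n^a' · (log n)^b' iff a > a', or (a = a' and b > b'). Ranking the 5 terms shows the dominant one is n^4. Hence f(n) ∈ Θ(n^4).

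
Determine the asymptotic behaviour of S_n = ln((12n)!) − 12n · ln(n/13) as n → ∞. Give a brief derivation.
S_n ~ 12n · (ln 156 − 1) + O(ln n)

Stirling: ln((12n)!) = 12n ln(12n) − 12n + O(ln n).
  S_n = 12n ln(12n) − 12n − 12n ln(n/13) + O(ln n)
      = 12n ln(12n) − 12n ln n + 12n ln 13 − 12n + O(ln n)
      = 12n ln 12 + 12n ln 13 − 12n + O(ln n)
      = 12n (ln 156 − 1) + O(ln n).
Numerically ln(156) − 1 ≈ 4.0499.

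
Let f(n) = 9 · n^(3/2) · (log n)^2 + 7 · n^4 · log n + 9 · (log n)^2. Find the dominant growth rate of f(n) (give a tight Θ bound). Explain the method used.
f(n) ∈ Θ(n^4 · log n)

Compare the terms by growth order. For large n, n^a · (log n)^b dominates n^a' · (log n)^b' iff a > a', or (a = a' and b > b'). Ranking the 3 terms shows the dominant one is 7 · n^4 · log n. Hence f(n) ∈ Θ(n^4 · log n).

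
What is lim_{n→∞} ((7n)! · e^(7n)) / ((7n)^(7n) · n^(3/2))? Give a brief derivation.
lim = 0

Stirling: (7n)! ~ sqrt(2π·7n) · (7n/e)^(7n). Hence
  (7n)! · e^(7n) / (7n)^(7n) ~ sqrt(2π·7n).
Dividing by n^(3/2): sqrt(2π·7n) / n^(3/2) = sqrt(2π·7) · n^((1−3)/2), so the expression behaves like sqrt(2π·7) · n^((1−3)/2) → 0.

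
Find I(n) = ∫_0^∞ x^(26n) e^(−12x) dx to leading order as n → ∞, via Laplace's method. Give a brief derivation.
I(n) ~ (sqrt(2π·26n) / 12) · (26n/(12e))^(26n)

Write the integrand as exp(26n ln x − 12x) and set f(x) = 26n ln x − 12x. Then f'(x) = 26n/x − 12 = 0 at x* = 26n/12, and f''(x*) = −26n/x*^2 = −12^2/(26n). Laplace's method (interior maximum) gives
  I(n) ~ e^(f(x*)) · sqrt(2π / |f''(x*)|)
        = exp(26n ln(26n/12) − 26n) · sqrt(2π · 26n / 12^2)
        = (26n/12)^(26n) e^(−26n) · sqrt(2π·26n) / 12
        = (sqrt(2π·26n) / 12) · (26n/(12e))^(26n).
This matches Γ(26n+1)/12^(26n+1) with Stirling applied to Γ.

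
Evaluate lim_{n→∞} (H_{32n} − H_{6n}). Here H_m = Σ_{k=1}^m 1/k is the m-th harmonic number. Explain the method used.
lim = ln(32/6) = ln(16/3)

Euler-Maclaurin gives H_m = ln m + γ + 1/(2m) + O(1/m^2). The γ and O(1/m) terms cancel in the difference:
  H_{32n} − H_{6n} = ln(32n) − ln(6n) + O(1/n) = ln(32/6) + O(1/n).
Hence the limit is ln(32/6) = ln(16/3).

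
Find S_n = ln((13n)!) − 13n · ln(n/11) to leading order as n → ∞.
S_n ~ 13n · (ln 143 − 1) + O(ln n)

Stirling: ln((13n)!) = 13n ln(13n) − 13n + O(ln n).
  S_n = 13n ln(13n) − 13n − 13n ln(n/11) + O(ln n)
      = 13n ln(13n) − 13n ln n + 13n ln 11 − 13n + O(ln n)
      = 13n ln 13 + 13n ln 11 − 13n + O(ln n)
      = 13n (ln 143 − 1) + O(ln n).
Numerically ln(143) − 1 ≈ 3.9628.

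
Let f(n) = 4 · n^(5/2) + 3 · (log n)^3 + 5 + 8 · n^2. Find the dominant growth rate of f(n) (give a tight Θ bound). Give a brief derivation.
f(n) ∈ Θ(n^(5/2))

Compare the terms by growth order. For large n, n^a · (log n)^b dominates n^a' · (log n)^b' iff a > a', or (a = a' and b > b'). Ranking the 4 terms shows the dominant one is 4 · n^(5/2). Hence f(n) ∈ Θ(n^(5/2)).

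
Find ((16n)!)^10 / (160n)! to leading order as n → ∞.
((16n)!)^10/(160n)! ~ ((2π·16n)^(9/2) / sqrt(10)) · 10^(−10·16n)  →  0

Write N = 16n. Stirling: N! ~ sqrt(2π N)(N/e)^N and (10N)! ~ sqrt(2π·10N)·(10N/e)^(10N).
  (N!)^10/(10N)! ~ (2π N)^(10/2) (N/e)^(10N) / [sqrt(2π·10N) (10N/e)^(10N)]
     = (2π N)^(10/2) / sqrt(2π·10N) · (N/(10N))^(10N)
     = (2π N)^((10−1)/2) / sqrt(10) · 10^(−10N).
Since 10^10 > 1, the factor 10^(−10N) decays exponentially, so the ratio → 0. Substituting N = 16n gives the stated form.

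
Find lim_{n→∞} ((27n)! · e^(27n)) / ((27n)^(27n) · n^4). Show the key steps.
lim = 0

Stirling: (27n)! ~ sqrt(2π·27n) · (27n/e)^(27n). Hence
  (27n)! · e^(27n) / (27n)^(27n) ~ sqrt(2π·27n).
Dividing by n^4: sqrt(2π·27n) / n^4 = sqrt(2π·27) · n^((1−8)/2), so the expression behaves like sqrt(2π·27) · n^((1−8)/2) → 0.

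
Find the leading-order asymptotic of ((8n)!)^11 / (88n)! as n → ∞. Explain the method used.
((8n)!)^11/(88n)! ~ ((2π·8n)^(10/2) / sqrt(11)) · 11^(−11·8n)  →  0

Write N = 8n. Stirling: N! ~ sqrt(2π N)(N/e)^N and (11N)! ~ sqrt(2π·11N)·(11N/e)^(11N).
  (N!)^11/(11N)! ~ (2π N)^(11/2) (N/e)^(11N) / [sqrt(2π·11N) (11N/e)^(11N)]
     = (2π N)^(11/2) / sqrt(2π·11N) · (N/(11N))^(11N)
     = (2π N)^((11−1)/2) / sqrt(11) · 11^(−11N).
Since 11^11 > 1, the factor 11^(−11N) decays exponentially, so the ratio → 0. Substituting N = 8n gives the stated form.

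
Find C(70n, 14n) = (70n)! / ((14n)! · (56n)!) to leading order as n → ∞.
C(70n, 14n) ~ (3125/256)^(14n) · sqrt(5/(8π·14n))

Write N = 14n. Apply Stirling to each factorial:
  (5N)! ~ sqrt(2π·5N) · (5N/e)^(5N),
  N! ~ sqrt(2π N) · (N/e)^N,
  (4N)! ~ sqrt(2π·4N) · (4N/e)^(4N).
The exponential factors combine to (5N)^(5N) / (N^N · (4N)^(4N)) = 5^(5N)/4^(4N) = (5^5/4^4)^N = (3125/256)^N.
The square-root prefactors combine to sqrt(2π·5N) / (sqrt(2π N)·sqrt(2π·4N)) = sqrt(5 / (2π·4·N)) = sqrt(5/(8π·14n)).
Substituting N = 14n: C(70n, 14n) ~ (3125/256)^(14n) · sqrt(5/(8π·14n)).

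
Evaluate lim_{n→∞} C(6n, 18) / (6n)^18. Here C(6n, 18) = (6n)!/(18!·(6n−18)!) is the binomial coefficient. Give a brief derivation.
lim = 1/18! = 1/6402373705728000

With N = 6n → ∞: C(N, 18) / N^18 = [N(N−1)…(N−17)] / (18! · N^18) = (1/18!) · 1 · (1 − 1/(6n)) · … · (1 − 17/(6n)). Each factor → 1 as N → ∞, so the limit is 1/18! = 1/6402373705728000.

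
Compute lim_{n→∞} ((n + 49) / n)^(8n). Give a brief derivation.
lim = e^392

Rewrite as (1 + 49/n)^(8n). By the standard limit (1 + x/n)^n → e^x, we have (1 + 49/n)^n → e^49, and raising to the 8th power gives e^392.
More precisely, ln[(1 + 49/n)^(8n)] = 8n · ln(1 + 49/n) = 8n · (49/n + O(1/n^2)) = 392 + O(1/n) → 392.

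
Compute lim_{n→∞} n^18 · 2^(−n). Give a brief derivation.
lim = 0

Exponentials with base > 1 dominate every fixed polynomial: for any fixed c, n^c / 2^n → 0 as n → ∞ (e.g. by the ratio test, or by writing 2^n = e^(n ln 2) and noting e^(n ln 2) / n^c → ∞). Hence n^18 · 2^(−n) = n^18 / 2^n → 0.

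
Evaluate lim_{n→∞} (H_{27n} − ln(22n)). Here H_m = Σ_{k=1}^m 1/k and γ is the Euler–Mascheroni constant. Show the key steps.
lim = ln(27/22) + γ

By Euler-Maclaurin, H_m = ln m + γ + O(1/m). So
  H_{27n} − ln(22n) = ln(27n) + γ − ln(22n) + O(1/n)
                       = ln(27/22) + γ + O(1/n).
Hence the limit is ln(27/22) + γ.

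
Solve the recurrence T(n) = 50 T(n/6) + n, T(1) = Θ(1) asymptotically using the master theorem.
T(n) = Θ(n^(log_6 50))

Master theorem: compare f(n) = n to n^(log_6 50) where log_6 50 ≈ 2.183. Since 1 < log_6 50, we have f(n) = O(n^(log_6 50 − ε)) for some ε > 0 — Case 1. Hence T(n) = Θ(n^(log_6 50)).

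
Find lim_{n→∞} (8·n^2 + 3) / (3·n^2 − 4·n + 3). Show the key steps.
lim = 8/3

For large n the leading n^2 terms dominate both numerator and denominator. Dividing top and bottom by n^2, every other term tends to 0, leaving 8/3.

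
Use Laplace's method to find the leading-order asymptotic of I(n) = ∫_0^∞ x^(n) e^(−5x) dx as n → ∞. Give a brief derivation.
I(n) ~ (sqrt(2π·n) / 5) · (n/(5e))^(n)

Write the integrand as exp(n ln x − 5x) and set f(x) = n ln x − 5x. Then f'(x) = n/x − 5 = 0 at x* = n/5, and f''(x*) = −n/x*^2 = −5^2/(n). Laplace's method (interior maximum) gives
  I(n) ~ e^(f(x*)) · sqrt(2π / |f''(x*)|)
        = exp(n ln(n/5) − n) · sqrt(2π · n / 5^2)
        = (n/5)^(n) e^(−n) · sqrt(2π·n) / 5
        = (sqrt(2π·n) / 5) · (n/(5e))^(n).
This matches Γ(n+1)/5^(n+1) with Stirling applied to Γ.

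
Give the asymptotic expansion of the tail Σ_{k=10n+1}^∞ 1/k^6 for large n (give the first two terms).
Σ_{k>10n} 1/k^6 = 1/(5 · (10n)^5) − 1/(2 · (10n)^6) + O(1/(10n)^7)

Compare to the integral: ∫_{10n}^∞ x^(−6) dx = [−x^(−5)/5]_{10n}^∞ = 1/((6−1)·(10n)^5). The Euler-Maclaurin correction adds −f(10n)/2 = −1/(2·(10n)^6). Euler-Maclaurin then gives
  Σ_{k>10n} 1/k^6 = ∫_{10n}^∞ dx/x^6 − 1/(2·(10n)^6) + O(1/(10n)^7).
(Equivalently this is ζ(6) − Σ_{k≤10n} 1/k^6.)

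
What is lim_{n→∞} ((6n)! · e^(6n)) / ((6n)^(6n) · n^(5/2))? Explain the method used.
lim = 0

Stirling: (6n)! ~ sqrt(2π·6n) · (6n/e)^(6n). Hence
  (6n)! · e^(6n) / (6n)^(6n) ~ sqrt(2π·6n).
Dividing by n^(5/2): sqrt(2π·6n) / n^(5/2) = sqrt(2π·6) · n^((1−5)/2), so the expression behaves like sqrt(2π·6) · n^((1−5)/2) → 0.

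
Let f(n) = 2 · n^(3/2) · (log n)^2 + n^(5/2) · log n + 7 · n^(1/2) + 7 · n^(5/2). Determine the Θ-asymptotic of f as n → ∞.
f(n) ∈ Θ(n^(5/2) · log n)

Compare the terms by growth order. For large n, n^a · (log n)^b dominates n^a' · (log n)^b' iff a > a', or (a = a' and b > b'). Ranking the 4 terms shows the dominant one is n^(5/2) · log n. Hence f(n) ∈ Θ(n^(5/2) · log n).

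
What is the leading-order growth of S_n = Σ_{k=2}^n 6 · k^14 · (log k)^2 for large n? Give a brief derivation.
S_n ~ 2 · n^15 · (log n)^2 / 5

By integral comparison, S_n = ∫_1^n 6 · x^14 · (log x)^2 dx + O(n^14 · (log n)^2). For the integral, the leading term of ∫_1^n x^14 (log x)^2 dx is n^15/15 · (log n)^2 (by repeated integration by parts; each step lowers the log-exponent and produces a relatively O(1/log n) correction). Hence S_n ~ 2 · n^15 · (log n)^2 / 5.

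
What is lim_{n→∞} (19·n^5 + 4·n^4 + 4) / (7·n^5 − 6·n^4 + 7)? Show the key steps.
lim = 19/7

For large n the leading n^5 terms dominate both numerator and denominator. Dividing top and bottom by n^5, every other term tends to 0, leaving 19/7.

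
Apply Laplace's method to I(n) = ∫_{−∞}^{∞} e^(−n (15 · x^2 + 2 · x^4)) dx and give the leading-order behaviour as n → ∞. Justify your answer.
I(n) ~ sqrt(π/(15n))

φ(x) = 15 · x^2 + 2 · x^4 has its unique global minimum at x* = 0 (since φ'(x) = 30x + 8x^3 = 0 only at x = 0 for real x with both coefficients positive, and φ → ∞ as |x| → ∞). At x* = 0, φ(0) = 0 and φ''(0) = 30. Laplace's method then gives
  I(n) ~ sqrt(2π / (n · φ''(0))) · e^(−n φ(0)) = sqrt(2π / (30n)) = sqrt(π/(15n)).
The 2 · x^4 term contributes only at subleading order (an O(1/n) relative correction).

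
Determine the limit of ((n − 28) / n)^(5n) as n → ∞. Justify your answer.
lim = e^(−140)

Rewrite as (1 − 28/n)^(5n). By the standard limit (1 + x/n)^n → e^x, we have (1 − 28/n)^n → e^(−28), and raising to the 5th power gives e^(−140).
More precisely, ln[(1 − 28/n)^(5n)] = 5n · ln(1 − 28/n) = 5n · (-28/n + O(1/n^2)) = -140 + O(1/n) → -140.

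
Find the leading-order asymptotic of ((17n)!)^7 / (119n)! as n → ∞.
((17n)!)^7/(119n)! ~ ((2π·17n)^(6/2) / sqrt(7)) · 7^(−7·17n)  →  0

Write N = 17n. Stirling: N! ~ sqrt(2π N)(N/e)^N and (7N)! ~ sqrt(2π·7N)·(7N/e)^(7N).
  (N!)^7/(7N)! ~ (2π N)^(7/2) (N/e)^(7N) / [sqrt(2π·7N) (7N/e)^(7N)]
     = (2π N)^(7/2) / sqrt(2π·7N) · (N/(7N))^(7N)
     = (2π N)^((7−1)/2) / sqrt(7) · 7^(−7N).
Since 7^7 > 1, the factor 7^(−7N) decays exponentially, so the ratio → 0. Substituting N = 17n gives the stated form.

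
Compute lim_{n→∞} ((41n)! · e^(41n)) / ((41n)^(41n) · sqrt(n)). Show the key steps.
lim = sqrt(2π·41)

Stirling: (41n)! ~ sqrt(2π·41n) · (41n/e)^(41n). Hence
  (41n)! · e^(41n) / (41n)^(41n) ~ sqrt(2π·41n).
Dividing by sqrt(n): sqrt(2π·41n) / sqrt(n) = sqrt(2π·41) · n^((1−1)/2), so the limit is sqrt(2π·41).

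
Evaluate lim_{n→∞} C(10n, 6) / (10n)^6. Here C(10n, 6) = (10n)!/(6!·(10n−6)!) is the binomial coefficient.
lim = 1/6! = 1/720

With N = 10n → ∞: C(N, 6) / N^6 = [N(N−1)…(N−5)] / (6! · N^6) = (1/6!) · 1 · (1 − 1/(10n)) · … · (1 − 5/(10n)). Each factor → 1 as N → ∞, so the limit is 1/6! = 1/720.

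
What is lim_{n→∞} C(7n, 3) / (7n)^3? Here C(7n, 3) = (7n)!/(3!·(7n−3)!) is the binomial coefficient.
lim = 1/3! = 1/6

With N = 7n → ∞: C(N, 3) / N^3 = [N(N−1)…(N−2)] / (3! · N^3) = (1/3!) · 1 · (1 − 1/(7n)) · (1 − 2/(7n)). Each factor → 1 as N → ∞, so the limit is 1/3! = 1/6.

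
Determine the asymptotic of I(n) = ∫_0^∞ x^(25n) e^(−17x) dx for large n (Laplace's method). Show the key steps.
I(n) ~ (sqrt(2π·25n) / 17) · (25n/(17e))^(25n)

Write the integrand as exp(25n ln x − 17x) and set f(x) = 25n ln x − 17x. Then f'(x) = 25n/x − 17 = 0 at x* = 25n/17, and f''(x*) = −25n/x*^2 = −17^2/(25n). Laplace's method (interior maximum) gives
  I(n) ~ e^(f(x*)) · sqrt(2π / |f''(x*)|)
        = exp(25n ln(25n/17) − 25n) · sqrt(2π · 25n / 17^2)
        = (25n/17)^(25n) e^(−25n) · sqrt(2π·25n) / 17
        = (sqrt(2π·25n) / 17) · (25n/(17e))^(25n).
This matches Γ(25n+1)/17^(25n+1) with Stirling applied to Γ.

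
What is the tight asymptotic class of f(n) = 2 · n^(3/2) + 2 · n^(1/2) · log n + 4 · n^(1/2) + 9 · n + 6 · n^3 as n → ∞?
f(n) ∈ Θ(n^3)

Compare the terms by growth order. For large n, n^a · (log n)^b dominates n^a' · (log n)^b' iff a > a', or (a = a' and b > b'). Ranking the 5 terms shows the dominant one is 6 · n^3. Hence f(n) ∈ Θ(n^3).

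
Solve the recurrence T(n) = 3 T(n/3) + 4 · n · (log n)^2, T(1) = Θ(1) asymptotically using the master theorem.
T(n) = Θ(n · (log n)^3)

Here log_3 3 = 1 and f(n) = 4 · n · (log n)^2 = Θ(n^(log_3 3) · (log n)^2). This is the extended Case 2 of the master theorem (f matches the critical exponent up to log factors), giving T(n) = Θ(n^(log_3 3) · (log n)^(2+1)) = Θ(n · (log n)^3).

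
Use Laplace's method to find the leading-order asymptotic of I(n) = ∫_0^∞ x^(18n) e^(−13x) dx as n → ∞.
I(n) ~ (sqrt(2π·18n) / 13) · (18n/(13e))^(18n)

Write the integrand as exp(18n ln x − 13x) and set f(x) = 18n ln x − 13x. Then f'(x) = 18n/x − 13 = 0 at x* = 18n/13, and f''(x*) = −18n/x*^2 = −13^2/(18n). Laplace's method (interior maximum) gives
  I(n) ~ e^(f(x*)) · sqrt(2π / |f''(x*)|)
        = exp(18n ln(18n/13) − 18n) · sqrt(2π · 18n / 13^2)
        = (18n/13)^(18n) e^(−18n) · sqrt(2π·18n) / 13
        = (sqrt(2π·18n) / 13) · (18n/(13e))^(18n).
This matches Γ(18n+1)/13^(18n+1) with Stirling applied to Γ.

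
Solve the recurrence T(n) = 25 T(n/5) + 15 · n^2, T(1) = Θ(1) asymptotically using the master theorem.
T(n) = Θ(n^2 log n)

log_5 25 = 2, and f(n) = 15 · n^2 = Θ(n^(log_5 25)). This is Case 2 of the master theorem: T(n) = Θ(f(n) · log n) = Θ(n^2 log n).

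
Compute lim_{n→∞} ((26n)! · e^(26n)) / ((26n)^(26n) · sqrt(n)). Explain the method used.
lim = sqrt(2π·26)

Stirling: (26n)! ~ sqrt(2π·26n) · (26n/e)^(26n). Hence
  (26n)! · e^(26n) / (26n)^(26n) ~ sqrt(2π·26n).
Dividing by sqrt(n): sqrt(2π·26n) / sqrt(n) = sqrt(2π·26) · n^((1−1)/2), so the limit is sqrt(2π·26).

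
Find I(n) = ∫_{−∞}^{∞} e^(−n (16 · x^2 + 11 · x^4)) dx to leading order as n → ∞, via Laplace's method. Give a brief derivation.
I(n) ~ sqrt(π/(16n))

φ(x) = 16 · x^2 + 11 · x^4 has its unique global minimum at x* = 0 (since φ'(x) = 32x + 44x^3 = 0 only at x = 0 for real x with both coefficients positive, and φ → ∞ as |x| → ∞). At x* = 0, φ(0) = 0 and φ''(0) = 32. Laplace's method then gives
  I(n) ~ sqrt(2π / (n · φ''(0))) · e^(−n φ(0)) = sqrt(2π / (32n)) = sqrt(π/(16n)).
The 11 · x^4 term contributes only at subleading order (an O(1/n) relative correction).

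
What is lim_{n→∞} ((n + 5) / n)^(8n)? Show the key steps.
lim = e^40

Rewrite as (1 + 5/n)^(8n). By the standard limit (1 + x/n)^n → e^x, we have (1 + 5/n)^n → e^5, and raising to the 8th power gives e^40.
More precisely, ln[(1 + 5/n)^(8n)] = 8n · ln(1 + 5/n) = 8n · (5/n + O(1/n^2)) = 40 + O(1/n) → 40.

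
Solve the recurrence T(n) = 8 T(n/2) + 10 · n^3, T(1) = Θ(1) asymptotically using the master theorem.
T(n) = Θ(n^3 log n)

log_2 8 = 3, and f(n) = 10 · n^3 = Θ(n^(log_2 8)). This is Case 2 of the master theorem: T(n) = Θ(f(n) · log n) = Θ(n^3 log n).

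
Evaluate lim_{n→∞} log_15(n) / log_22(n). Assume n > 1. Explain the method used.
lim = ln(22) / ln(15) = log_15(22)

Change of base: log_15(n) = ln n / ln 15 and log_22(n) = ln n / ln 22. The ratio is (ln n / ln 15) · (ln 22 / ln n) = ln 22 / ln 15, a constant independent of n. So the limit is ln 22 / ln 15 = log_15(22).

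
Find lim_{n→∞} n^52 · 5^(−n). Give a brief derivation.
lim = 0

Exponentials with base > 1 dominate every fixed polynomial: for any fixed c, n^c / 5^n → 0 as n → ∞ (e.g. by the ratio test, or by writing 5^n = e^(n ln 5) and noting e^(n ln 5) / n^c → ∞). Hence n^52 · 5^(−n) = n^52 / 5^n → 0.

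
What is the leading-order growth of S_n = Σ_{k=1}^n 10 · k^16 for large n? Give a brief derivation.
S_n ~ 10 · n^17 / 17

By integral comparison (Euler-Maclaurin), Σ_{k=1}^n 10 · k^16 = 10 · ∫_0^n x^16 dx + O(n^16) = 10 · n^17/17 + O(n^16). (Equivalently, Faulhaber's formula gives the same leading term.)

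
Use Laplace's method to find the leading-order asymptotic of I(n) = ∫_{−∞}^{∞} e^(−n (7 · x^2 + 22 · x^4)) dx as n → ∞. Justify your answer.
I(n) ~ sqrt(π/(7n))

φ(x) = 7 · x^2 + 22 · x^4 has its unique global minimum at x* = 0 (since φ'(x) = 14x + 88x^3 = 0 only at x = 0 for real x with both coefficients positive, and φ → ∞ as |x| → ∞). At x* = 0, φ(0) = 0 and φ''(0) = 14. Laplace's method then gives
  I(n) ~ sqrt(2π / (n · φ''(0))) · e^(−n φ(0)) = sqrt(2π / (14n)) = sqrt(π/(7n)).
The 22 · x^4 term contributes only at subleading order (an O(1/n) relative correction).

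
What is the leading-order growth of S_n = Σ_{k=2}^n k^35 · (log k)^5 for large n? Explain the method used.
S_n ~ n^36 · (log n)^5 / 36

By integral comparison, S_n = ∫_1^n x^35 · (log x)^5 dx + O(n^35 · (log n)^5). For the integral, the leading term of ∫_1^n x^35 (log x)^5 dx is n^36/36 · (log n)^5 (by repeated integration by parts; each step lowers the log-exponent and produces a relatively O(1/log n) correction). Hence S_n ~ n^36 · (log n)^5 / 36.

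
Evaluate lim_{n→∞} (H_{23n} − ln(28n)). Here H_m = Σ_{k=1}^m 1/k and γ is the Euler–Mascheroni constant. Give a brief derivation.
lim = ln(23/28) + γ

By Euler-Maclaurin, H_m = ln m + γ + O(1/m). So
  H_{23n} − ln(28n) = ln(23n) + γ − ln(28n) + O(1/n)
                       = ln(23/28) + γ + O(1/n).
Hence the limit is ln(23/28) + γ.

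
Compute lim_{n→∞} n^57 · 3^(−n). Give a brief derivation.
lim = 0

Exponentials with base > 1 dominate every fixed polynomial: for any fixed c, n^c / 3^n → 0 as n → ∞ (e.g. by the ratio test, or by writing 3^n = e^(n ln 3) and noting e^(n ln 3) / n^c → ∞). Hence n^57 · 3^(−n) = n^57 / 3^n → 0.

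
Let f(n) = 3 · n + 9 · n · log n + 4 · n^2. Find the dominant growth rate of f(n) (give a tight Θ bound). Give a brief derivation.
f(n) ∈ Θ(n^2)

Compare the terms by growth order. For large n, n^a · (log n)^b dominates n^a' · (log n)^b' iff a > a', or (a = a' and b > b'). Ranking the 3 terms shows the dominant one is 4 · n^2. Hence f(n) ∈ Θ(n^2).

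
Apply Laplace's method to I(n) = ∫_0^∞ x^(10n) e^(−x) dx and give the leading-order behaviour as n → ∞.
I(n) ~ sqrt(2π·10n) · (10n/e)^(10n)

Write the integrand as exp(10n ln x − x) and set f(x) = 10n ln x − x. Then f'(x) = 10n/x − 1 = 0 at x* = 10n, and f''(x*) = −10n/x*^2 = −1/(10n). Laplace's method (interior maximum) gives
  I(n) ~ e^(f(x*)) · sqrt(2π / |f''(x*)|)
        = exp(10n ln(10n) − 10n) · sqrt(2π · 10n)
        = (10n)^(10n) e^(−10n) · sqrt(2π·10n)
        = sqrt(2π·10n) · (10n/e)^(10n).
This matches Γ(10n+1) with Stirling applied to Γ.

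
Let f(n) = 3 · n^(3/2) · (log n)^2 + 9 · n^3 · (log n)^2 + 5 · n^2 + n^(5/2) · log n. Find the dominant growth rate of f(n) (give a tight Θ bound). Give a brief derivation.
f(n) ∈ Θ(n^3 · (log n)^2)

Compare the terms by growth order. For large n, n^a · (log n)^b dominates n^a' · (log n)^b' iff a > a', or (a = a' and b > b'). Ranking the 4 terms shows the dominant one is 9 · n^3 · (log n)^2. Hence f(n) ∈ Θ(n^3 · (log n)^2).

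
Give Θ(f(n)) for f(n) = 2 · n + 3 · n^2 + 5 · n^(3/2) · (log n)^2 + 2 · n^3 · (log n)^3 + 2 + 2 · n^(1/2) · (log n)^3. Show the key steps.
f(n) ∈ Θ(n^3 · (log n)^3)

Compare the terms by growth order. For large n, n^a · (log n)^b dominates n^a' · (log n)^b' iff a > a', or (a = a' and b > b'). Ranking the 6 terms shows the dominant one is 2 · n^3 · (log n)^3. Hence f(n) ∈ Θ(n^3 · (log n)^3).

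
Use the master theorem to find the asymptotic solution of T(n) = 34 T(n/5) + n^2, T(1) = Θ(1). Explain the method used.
T(n) = Θ(n^(log_5 34))

Master theorem: compare f(n) = n^2 to n^(log_5 34) where log_5 34 ≈ 2.191. Since 2 < log_5 34, we have f(n) = O(n^(log_5 34 − ε)) for some ε > 0 — Case 1. Hence T(n) = Θ(n^(log_5 34)).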